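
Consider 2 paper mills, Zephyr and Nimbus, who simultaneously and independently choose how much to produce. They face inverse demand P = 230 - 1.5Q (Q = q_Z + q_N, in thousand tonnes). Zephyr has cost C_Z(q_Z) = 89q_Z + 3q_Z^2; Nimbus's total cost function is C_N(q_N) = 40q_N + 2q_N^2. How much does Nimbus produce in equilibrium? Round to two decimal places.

Zephyr's profit: π_Z = (230 - 1.5Q)q_Z - (89q_Z + 3q_Z²). Setting ∂π_Z/∂q_Z = 0: 141 - 9q_Z - (3/2)(q_N) = 0.
Nimbus's first-order condition: 190 - 7q_N - (3/2)(q_Z) = 0.
Best responses: q_Z = (141 - (3/2)q_N)/9, q_N = (190 - (3/2)q_Z)/7.
Substituting one into the other gives q_Z = 104/9 and q_N = 74/3.

24.67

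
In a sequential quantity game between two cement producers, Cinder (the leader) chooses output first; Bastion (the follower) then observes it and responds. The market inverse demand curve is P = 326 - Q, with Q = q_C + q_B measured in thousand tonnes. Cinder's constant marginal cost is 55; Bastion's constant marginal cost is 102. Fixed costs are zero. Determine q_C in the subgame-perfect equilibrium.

159

The follower Bastion best-responds to any q_C: π_B = (326 - Q)q_B - 102q_B.
Follower FOC: 224 - q_C - 2q_B = 0, so q_B(q_C) = (224 - q_C)/2.
Cinder substitutes q_B(q_C) into its own profit: π_C = q_C(326 - q_C - (224 - q_C)/2) - 55q_C = (214 - (1/2)q_C)q_C - 55q_C.
The leader's first-order condition 159 - q_C = 0 yields q_C = 159.
Then q_B = (224 - 159)/2 = 65/2.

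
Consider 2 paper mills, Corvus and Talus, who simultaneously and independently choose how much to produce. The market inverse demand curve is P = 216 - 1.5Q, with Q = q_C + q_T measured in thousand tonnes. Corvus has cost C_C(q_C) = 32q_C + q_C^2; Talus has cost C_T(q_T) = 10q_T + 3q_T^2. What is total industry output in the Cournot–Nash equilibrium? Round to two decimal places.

Corvus's profit: π_C = (216 - 1.5Q)q_C - (32q_C + q_C²). Setting ∂π_C/∂q_C = 0: 184 - 5q_C - (3/2)(q_T) = 0.
Talus's first-order condition: 206 - 9q_T - (3/2)(q_C) = 0.
So q_C = (184 - (3/2)q_T)/5 and q_T = (206 - (3/2)q_C)/9.
Solving the pair: q_C = 1796/57, q_T = 17.6374.
Total output Q = 1796/57 + 17.6374 = 49.1462.

49.15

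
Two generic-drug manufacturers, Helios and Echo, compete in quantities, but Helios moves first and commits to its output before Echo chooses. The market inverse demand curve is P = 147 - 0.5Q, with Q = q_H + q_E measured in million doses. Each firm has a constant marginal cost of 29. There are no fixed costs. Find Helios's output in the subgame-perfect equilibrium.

Solve by backward induction. Given q_H, the follower Echo maximises π_E = (147 - (1/2)q_H - (1/2)q_E)q_E - 29q_E.
∂π_E/∂q_E = 118 - (1/2)q_H - q_E = 0 gives the reaction function q_E = (118 - (1/2)q_H).
Helios substitutes q_E(q_H) into its own profit: π_H = q_H(147 - (1/2)q_H - (118 - (1/2)q_H)/2) - 29q_H = (88 - (1/4)q_H)q_H - 29q_H.
Maximising: ∂π_H/∂q_H = 59 - (1/2)q_H = 0, giving q_H = 118.
Then q_E = (118 - (1/2)·118) = 59.

118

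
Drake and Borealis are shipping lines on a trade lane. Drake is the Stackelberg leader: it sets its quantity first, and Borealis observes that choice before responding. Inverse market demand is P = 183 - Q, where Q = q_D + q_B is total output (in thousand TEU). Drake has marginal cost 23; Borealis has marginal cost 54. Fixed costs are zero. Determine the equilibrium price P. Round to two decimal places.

Solve by backward induction. Given q_D, the follower Borealis maximises π_B = (183 - q_D - q_B)q_B - 54q_B.
Setting the follower's marginal profit to zero, 129 - q_D - 2q_B = 0, i.e. q_B = (129 - q_D)/2.
The leader anticipates this reaction. Substituting into P = 183 - Q gives P = 237/2 - (1/2)q_D, so π_D = (237/2 - (1/2)q_D)q_D - 23q_D.
Maximising: ∂π_D/∂q_D = 191/2 - q_D = 0, giving q_D = 191/2.
Then q_B = (129 - 191/2)/2 = 67/4.
Total output Q = 449/4, so price P = 183 - 449/4 = 283/4.

70.75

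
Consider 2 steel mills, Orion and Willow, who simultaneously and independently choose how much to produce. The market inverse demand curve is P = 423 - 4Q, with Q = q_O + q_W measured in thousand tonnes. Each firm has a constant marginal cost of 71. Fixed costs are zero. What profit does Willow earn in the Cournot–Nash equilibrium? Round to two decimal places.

3441.78

A representative firm's profit is π_i = q_i(423 - 4Q) - 71q_i.
Setting ∂π_i/∂q_i = 0 with rivals' quantities fixed: 352 - 8q_i - 4q_j = 0.
By symmetry each firm produces the same amount; substituting q_j = q_i yields q_i = 352/12 = 88/3.
Price P = 423 - 4·(176/3) = 565/3.
Willow's profit: (565/3 - 71)·(88/3) = 3441.7778.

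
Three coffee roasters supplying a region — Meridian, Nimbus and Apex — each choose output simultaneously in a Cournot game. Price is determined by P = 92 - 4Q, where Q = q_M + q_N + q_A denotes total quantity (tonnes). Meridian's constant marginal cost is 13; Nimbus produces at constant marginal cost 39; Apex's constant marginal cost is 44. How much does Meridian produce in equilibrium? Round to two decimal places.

8.50

Meridian's profit: π_M = (92 - 4Q)q_M - (13q_M). Setting ∂π_M/∂q_M = 0: 79 - 8q_M - 4(q_N + q_A) = 0.
Nimbus's profit: π_N = (92 - 4Q)q_N - (39q_N). Setting ∂π_N/∂q_N = 0: 53 - 8q_N - 4(q_M + q_A) = 0.
Apex's profit: π_A = (92 - 4Q)q_A - (44q_A). Setting ∂π_A/∂q_A = 0: 48 - 8q_A - 4(q_M + q_N) = 0.
Summing all 3 equations gives 180 − 16Q = 0, hence Q = 45/4.
Back-substituting: q_M = (79 − 45)/4 = 17/2, q_N = (53 − 45)/4 = 2, q_A = (48 − 45)/4 = 3/4.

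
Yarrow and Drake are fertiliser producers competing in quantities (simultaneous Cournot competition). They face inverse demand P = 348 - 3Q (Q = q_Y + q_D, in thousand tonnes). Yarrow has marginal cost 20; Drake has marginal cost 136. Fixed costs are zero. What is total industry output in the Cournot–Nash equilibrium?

Yarrow's profit: π_Y = (348 - 3Q)q_Y - (20q_Y). Setting ∂π_Y/∂q_Y = 0: 328 - 6q_Y - 3(q_D) = 0.
Drake's first-order condition: 212 - 6q_D - 3(q_Y) = 0.
So q_Y = (328 - 3q_D)/6 and q_D = (212 - 3q_Y)/6.
Substituting one into the other gives q_Y = 148/3 and q_D = 32/3.
Total output Q = 148/3 + 32/3 = 60.

60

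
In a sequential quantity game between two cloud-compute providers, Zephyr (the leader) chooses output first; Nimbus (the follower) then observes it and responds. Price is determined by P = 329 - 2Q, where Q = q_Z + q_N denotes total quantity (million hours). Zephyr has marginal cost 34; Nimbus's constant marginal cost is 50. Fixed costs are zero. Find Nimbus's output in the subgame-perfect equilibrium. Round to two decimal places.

Solve by backward induction. Given q_Z, the follower Nimbus maximises π_N = (329 - 2q_Z - 2q_N)q_N - 50q_N.
Follower FOC: 279 - 2q_Z - 4q_N = 0, so q_N(q_Z) = (279 - 2q_Z)/4.
Zephyr substitutes q_N(q_Z) into its own profit: π_Z = q_Z(329 - 2q_Z - (279 - 2q_Z)/2) - 34q_Z = (379/2 - q_Z)q_Z - 34q_Z.
The leader's first-order condition 311/2 - 2q_Z = 0 yields q_Z = 311/4.
Then q_N = (279 - 2·(311/4))/4 = 247/8.

30.88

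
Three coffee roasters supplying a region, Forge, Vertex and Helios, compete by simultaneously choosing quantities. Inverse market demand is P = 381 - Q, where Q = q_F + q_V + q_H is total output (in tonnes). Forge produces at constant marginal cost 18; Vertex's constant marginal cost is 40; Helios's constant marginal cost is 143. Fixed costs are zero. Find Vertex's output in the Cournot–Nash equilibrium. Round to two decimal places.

105.50

Forge's profit: π_F = (381 - Q)q_F - (18q_F). Setting ∂π_F/∂q_F = 0: 363 - 2q_F - (q_V + q_H) = 0.
Vertex's profit: π_V = (381 - Q)q_V - (40q_V). Setting ∂π_V/∂q_V = 0: 341 - 2q_V - (q_F + q_H) = 0.
Helios's first-order condition: 238 - 2q_H - (q_F + q_V) = 0.
Adding the 3 first-order conditions: 942 − 4Q = 0, so Q = 471/2.
Back-substituting: q_F = (363 − 471/2) = 255/2, q_V = (341 − 471/2) = 211/2, q_H = (238 − 471/2) = 5/2.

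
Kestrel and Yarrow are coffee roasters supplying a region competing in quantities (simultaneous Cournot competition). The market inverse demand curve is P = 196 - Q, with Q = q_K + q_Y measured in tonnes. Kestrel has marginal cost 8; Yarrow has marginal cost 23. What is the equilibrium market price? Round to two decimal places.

Kestrel's profit: π_K = (196 - Q)q_K - (8q_K). Setting ∂π_K/∂q_K = 0: 188 - 2q_K - (q_Y) = 0.
Yarrow's first-order condition: 173 - 2q_Y - (q_K) = 0.
Rearranging gives the reaction functions q_K = (188 - q_Y)/2 and q_Y = (173 - q_K)/2.
Substituting one into the other gives q_K = 203/3 and q_Y = 158/3.
Total output Q = 361/3, so price P = 196 - 361/3 = 227/3.

75.67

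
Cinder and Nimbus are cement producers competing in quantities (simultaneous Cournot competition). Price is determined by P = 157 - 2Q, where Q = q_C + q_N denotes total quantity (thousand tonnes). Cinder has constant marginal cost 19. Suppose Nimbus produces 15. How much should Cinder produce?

With the rival's output fixed at 15, Cinder's profit is π_C = (157 - 2·15 - 2q_C)q_C - (19q_C) = (127 - 2q_C)q_C - (19q_C).
∂π_C/∂q_C = 108 - 4q_C = 0, so q_C = 27.

27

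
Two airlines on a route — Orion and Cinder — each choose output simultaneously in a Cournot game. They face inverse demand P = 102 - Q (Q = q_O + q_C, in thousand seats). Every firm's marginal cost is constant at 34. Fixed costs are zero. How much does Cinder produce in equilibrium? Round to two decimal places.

A representative firm's profit is π_i = q_i(102 - Q) - 34q_i.
First-order condition (treating rivals' output as given): 68 - 2q_i - q_j = 0.
By symmetry each firm produces the same amount; substituting q_j = q_i yields q_i = 68/3.

22.67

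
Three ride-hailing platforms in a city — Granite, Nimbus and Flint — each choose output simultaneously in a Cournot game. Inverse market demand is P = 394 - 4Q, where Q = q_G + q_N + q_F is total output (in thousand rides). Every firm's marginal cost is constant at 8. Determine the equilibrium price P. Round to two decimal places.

Each firm earns π_i = (394 - 4Q)q_i - 8q_i.
Setting ∂π_i/∂q_i = 0 with rivals' quantities fixed: 386 - 8q_i - 4·Σ_{j≠i} q_j = 0.
By symmetry each firm produces the same amount; substituting Σ_{j≠i} q_j = 2q_i yields q_i = 386/16 = 193/8.
Total output Q = 579/8, so price P = 394 - 4·(579/8) = 209/2.

104.50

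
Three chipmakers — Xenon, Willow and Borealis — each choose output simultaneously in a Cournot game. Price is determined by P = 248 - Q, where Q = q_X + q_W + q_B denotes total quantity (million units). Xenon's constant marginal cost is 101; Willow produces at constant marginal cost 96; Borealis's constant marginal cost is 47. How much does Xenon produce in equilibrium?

22

Xenon's profit: π_X = (248 - Q)q_X - (101q_X). Setting ∂π_X/∂q_X = 0: 147 - 2q_X - (q_W + q_B) = 0.
Willow's profit: π_W = (248 - Q)q_W - (96q_W). Setting ∂π_W/∂q_W = 0: 152 - 2q_W - (q_X + q_B) = 0.
Borealis's profit: π_B = (248 - Q)q_B - (47q_B). Setting ∂π_B/∂q_B = 0: 201 - 2q_B - (q_X + q_W) = 0.
Summing all 3 equations gives 500 − 4Q = 0, hence Q = 125.
Back-substituting: q_X = (147 − 125) = 22, q_W = (152 − 125) = 27, q_B = (201 − 125) = 76.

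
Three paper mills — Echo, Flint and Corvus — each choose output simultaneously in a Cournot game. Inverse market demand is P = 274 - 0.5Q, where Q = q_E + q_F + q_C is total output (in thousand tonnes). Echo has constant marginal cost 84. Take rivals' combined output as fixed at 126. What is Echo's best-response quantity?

127

With rivals' combined output fixed at 126, Echo's profit is π_E = (274 - (1/2)·126 - (1/2)q_E)q_E - (84q_E) = (211 - (1/2)q_E)q_E - (84q_E).
∂π_E/∂q_E = 127 - q_E = 0, so q_E = 127.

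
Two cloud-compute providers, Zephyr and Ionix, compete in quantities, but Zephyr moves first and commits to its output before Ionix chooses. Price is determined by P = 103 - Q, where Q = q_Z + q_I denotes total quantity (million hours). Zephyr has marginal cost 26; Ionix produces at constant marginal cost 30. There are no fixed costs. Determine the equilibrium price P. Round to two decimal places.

The follower Ionix best-responds to any q_Z: π_I = (103 - Q)q_I - 30q_I.
Setting the follower's marginal profit to zero, 73 - q_Z - 2q_I = 0, i.e. q_I = (73 - q_Z)/2.
Zephyr substitutes q_I(q_Z) into its own profit: π_Z = q_Z(103 - q_Z - (73 - q_Z)/2) - 26q_Z = (133/2 - (1/2)q_Z)q_Z - 26q_Z.
Leader FOC: 81/2 - q_Z = 0, so q_Z = 81/2.
Then q_I = (73 - 81/2)/2 = 65/4.
Total output Q = 227/4, so price P = 103 - 227/4 = 185/4.

46.25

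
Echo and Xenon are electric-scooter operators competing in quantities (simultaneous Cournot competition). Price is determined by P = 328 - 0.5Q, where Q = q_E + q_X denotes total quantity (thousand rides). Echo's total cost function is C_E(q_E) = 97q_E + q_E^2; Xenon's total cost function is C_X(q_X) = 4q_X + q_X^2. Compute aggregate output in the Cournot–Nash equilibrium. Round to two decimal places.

158.57

Echo's profit: π_E = (328 - 0.5Q)q_E - (97q_E + q_E²). Setting ∂π_E/∂q_E = 0: 231 - 3q_E - (1/2)(q_X) = 0.
Xenon's profit: π_X = (328 - 0.5Q)q_X - (4q_X + q_X²). Setting ∂π_X/∂q_X = 0: 324 - 3q_X - (1/2)(q_E) = 0.
So q_E = (231 - (1/2)q_X)/3 and q_X = (324 - (1/2)q_E)/3.
Substituting one into the other gives q_E = 60.6857 and q_X = 97.8857.
Total output Q = 60.6857 + 97.8857 = 1110/7.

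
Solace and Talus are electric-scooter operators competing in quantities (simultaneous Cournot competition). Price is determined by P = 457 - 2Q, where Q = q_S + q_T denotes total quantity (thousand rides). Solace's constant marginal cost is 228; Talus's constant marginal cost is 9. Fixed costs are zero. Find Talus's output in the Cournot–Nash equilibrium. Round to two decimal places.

111.17

Solace's profit: π_S = (457 - 2Q)q_S - (228q_S). Setting ∂π_S/∂q_S = 0: 229 - 4q_S - 2(q_T) = 0.
Talus's profit: π_T = (457 - 2Q)q_T - (9q_T). Setting ∂π_T/∂q_T = 0: 448 - 4q_T - 2(q_S) = 0.
Best responses: q_S = (229 - 2q_T)/4, q_T = (448 - 2q_S)/4.
Solving the pair: q_S = 5/3, q_T = 667/6.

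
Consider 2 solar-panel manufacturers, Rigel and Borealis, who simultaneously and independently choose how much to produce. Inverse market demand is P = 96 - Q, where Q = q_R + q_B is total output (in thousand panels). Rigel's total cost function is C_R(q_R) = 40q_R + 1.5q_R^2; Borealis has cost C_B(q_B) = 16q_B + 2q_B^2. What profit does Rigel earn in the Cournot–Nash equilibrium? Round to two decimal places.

194.82

Rigel's profit: π_R = (96 - Q)q_R - (40q_R + (3/2)q_R²). Setting ∂π_R/∂q_R = 0: 56 - 5q_R - (q_B) = 0.
Borealis's first-order condition: 80 - 6q_B - (q_R) = 0.
Best responses: q_R = (56 - q_B)/5, q_B = (80 - q_R)/6.
Solving the pair: q_R = 256/29, q_B = 344/29.
Price P = 96 - 600/29 = 75.3103.
Rigel's profit: 75.3103·(256/29) - 40·(256/29) - (3/2)(256/29)² = 194.8157.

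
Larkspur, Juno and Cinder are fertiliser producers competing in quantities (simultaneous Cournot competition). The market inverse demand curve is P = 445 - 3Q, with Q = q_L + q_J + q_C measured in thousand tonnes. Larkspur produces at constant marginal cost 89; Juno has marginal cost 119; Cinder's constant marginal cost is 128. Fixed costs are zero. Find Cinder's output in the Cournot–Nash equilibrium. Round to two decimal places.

22.42

Larkspur's profit: π_L = (445 - 3Q)q_L - (89q_L). Setting ∂π_L/∂q_L = 0: 356 - 6q_L - 3(q_J + q_C) = 0.
Juno's first-order condition: 326 - 6q_J - 3(q_L + q_C) = 0.
Cinder's profit: π_C = (445 - 3Q)q_C - (128q_C). Setting ∂π_C/∂q_C = 0: 317 - 6q_C - 3(q_L + q_J) = 0.
Adding the 3 first-order conditions: 999 − 12Q = 0, so Q = 333/4.
Back-substituting: q_L = (356 − 999/4)/3 = 425/12, q_J = (326 − 999/4)/3 = 305/12, q_C = (317 − 999/4)/3 = 269/12.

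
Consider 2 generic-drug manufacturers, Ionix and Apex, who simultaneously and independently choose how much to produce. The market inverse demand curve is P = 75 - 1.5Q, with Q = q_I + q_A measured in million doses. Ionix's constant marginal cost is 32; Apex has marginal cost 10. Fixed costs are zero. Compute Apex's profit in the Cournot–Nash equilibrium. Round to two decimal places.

560.67

Ionix's profit: π_I = (75 - 1.5Q)q_I - (32q_I). Setting ∂π_I/∂q_I = 0: 43 - 3q_I - (3/2)(q_A) = 0.
Apex's profit: π_A = (75 - 1.5Q)q_A - (10q_A). Setting ∂π_A/∂q_A = 0: 65 - 3q_A - (3/2)(q_I) = 0.
So q_I = (43 - (3/2)q_A)/3 and q_A = (65 - (3/2)q_I)/3.
Substituting one into the other gives q_I = 14/3 and q_A = 58/3.
Price P = 75 - (3/2)·24 = 39.
Apex's profit: (39 - 10)·(58/3) = 1682/3.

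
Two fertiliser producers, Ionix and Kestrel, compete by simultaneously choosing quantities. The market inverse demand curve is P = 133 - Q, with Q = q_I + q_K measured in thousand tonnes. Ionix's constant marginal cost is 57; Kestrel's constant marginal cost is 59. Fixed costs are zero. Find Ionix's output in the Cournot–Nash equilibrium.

Ionix's profit: π_I = (133 - Q)q_I - (57q_I). Setting ∂π_I/∂q_I = 0: 76 - 2q_I - (q_K) = 0.
Kestrel's first-order condition: 74 - 2q_K - (q_I) = 0.
Best responses: q_I = (76 - q_K)/2, q_K = (74 - q_I)/2.
Substituting one into the other gives q_I = 26 and q_K = 24.

26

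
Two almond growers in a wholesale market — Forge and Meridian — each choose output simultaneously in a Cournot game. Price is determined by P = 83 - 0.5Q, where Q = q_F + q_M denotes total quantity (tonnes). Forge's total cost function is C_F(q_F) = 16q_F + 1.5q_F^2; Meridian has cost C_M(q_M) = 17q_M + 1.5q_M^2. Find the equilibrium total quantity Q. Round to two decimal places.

Forge's profit: π_F = (83 - 0.5Q)q_F - (16q_F + (3/2)q_F²). Setting ∂π_F/∂q_F = 0: 67 - 4q_F - (1/2)(q_M) = 0.
Meridian's first-order condition: 66 - 4q_M - (1/2)(q_F) = 0.
Rearranging gives the reaction functions q_F = (67 - (1/2)q_M)/4 and q_M = (66 - (1/2)q_F)/4.
Substituting one into the other gives q_F = 940/63 and q_M = 922/63.
Total output Q = 940/63 + 922/63 = 266/9.

29.56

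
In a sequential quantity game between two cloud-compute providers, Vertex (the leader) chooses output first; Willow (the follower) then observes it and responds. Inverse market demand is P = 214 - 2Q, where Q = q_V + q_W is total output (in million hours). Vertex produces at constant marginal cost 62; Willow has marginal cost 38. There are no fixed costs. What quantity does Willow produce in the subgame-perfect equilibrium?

28

The follower Willow best-responds to any q_V: π_W = (214 - 2Q)q_W - 38q_W.
∂π_W/∂q_W = 176 - 2q_V - 4q_W = 0 gives the reaction function q_W = (176 - 2q_V)/4.
Vertex substitutes q_W(q_V) into its own profit: π_V = q_V(214 - 2q_V - (176 - 2q_V)/2) - 62q_V = (126 - q_V)q_V - 62q_V.
The leader's first-order condition 64 - 2q_V = 0 yields q_V = 32.
Then q_W = (176 - 2·32)/4 = 28.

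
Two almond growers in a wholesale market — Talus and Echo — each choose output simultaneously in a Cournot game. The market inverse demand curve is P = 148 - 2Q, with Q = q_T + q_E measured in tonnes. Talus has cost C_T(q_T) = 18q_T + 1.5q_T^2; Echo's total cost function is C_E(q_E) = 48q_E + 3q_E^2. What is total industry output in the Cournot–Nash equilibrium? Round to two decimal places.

23.33

Talus's profit: π_T = (148 - 2Q)q_T - (18q_T + (3/2)q_T²). Setting ∂π_T/∂q_T = 0: 130 - 7q_T - 2(q_E) = 0.
Echo's profit: π_E = (148 - 2Q)q_E - (48q_E + 3q_E²). Setting ∂π_E/∂q_E = 0: 100 - 10q_E - 2(q_T) = 0.
So q_T = (130 - 2q_E)/7 and q_E = (100 - 2q_T)/10.
Solving the pair: q_T = 50/3, q_E = 20/3.
Total output Q = 50/3 + 20/3 = 70/3.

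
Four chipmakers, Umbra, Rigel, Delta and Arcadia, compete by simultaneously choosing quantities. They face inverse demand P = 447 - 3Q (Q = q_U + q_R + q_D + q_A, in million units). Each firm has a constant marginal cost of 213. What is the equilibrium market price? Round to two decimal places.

A representative firm's profit is π_i = q_i(447 - 3Q) - 213q_i.
First-order condition (treating rivals' output as given): 234 - 6q_i - 3·Σ_{j≠i} q_j = 0.
With identical firms every q_j equals q_i, so Σ_{j≠i} q_j = 3q_i and 234 = 15q_i, giving q_i = 78/5.
Total output Q = 312/5, so price P = 447 - 3·(312/5) = 1299/5.

259.80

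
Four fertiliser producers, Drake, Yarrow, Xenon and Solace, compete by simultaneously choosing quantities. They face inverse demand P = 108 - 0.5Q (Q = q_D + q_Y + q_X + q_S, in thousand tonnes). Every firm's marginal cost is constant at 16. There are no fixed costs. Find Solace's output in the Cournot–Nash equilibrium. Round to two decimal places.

Each firm earns π_i = (108 - 0.5Q)q_i - 16q_i.
First-order condition (treating rivals' output as given): 92 - q_i - (1/2)·Σ_{j≠i} q_j = 0.
By symmetry each firm produces the same amount; substituting Σ_{j≠i} q_j = 3q_i yields q_i = 92/(5/2) = 184/5.

36.80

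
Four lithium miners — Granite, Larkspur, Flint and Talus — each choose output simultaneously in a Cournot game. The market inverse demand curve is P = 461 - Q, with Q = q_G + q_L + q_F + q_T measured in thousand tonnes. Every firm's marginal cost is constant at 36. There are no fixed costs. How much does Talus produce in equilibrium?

85

Each firm earns π_i = (461 - Q)q_i - 36q_i.
Setting ∂π_i/∂q_i = 0 with rivals' quantities fixed: 425 - 2q_i - Σ_{j≠i} q_j = 0.
By symmetry each firm produces the same amount; substituting Σ_{j≠i} q_j = 3q_i yields q_i = 425/5 = 85.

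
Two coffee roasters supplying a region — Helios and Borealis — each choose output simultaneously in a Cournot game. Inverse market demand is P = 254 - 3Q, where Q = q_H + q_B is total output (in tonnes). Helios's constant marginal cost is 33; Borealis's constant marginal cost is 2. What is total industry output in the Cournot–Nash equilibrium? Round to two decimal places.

52.56

Helios's profit: π_H = (254 - 3Q)q_H - (33q_H). Setting ∂π_H/∂q_H = 0: 221 - 6q_H - 3(q_B) = 0.
Borealis's first-order condition: 252 - 6q_B - 3(q_H) = 0.
So q_H = (221 - 3q_B)/6 and q_B = (252 - 3q_H)/6.
Substituting one into the other gives q_H = 190/9 and q_B = 283/9.
Total output Q = 190/9 + 283/9 = 473/9.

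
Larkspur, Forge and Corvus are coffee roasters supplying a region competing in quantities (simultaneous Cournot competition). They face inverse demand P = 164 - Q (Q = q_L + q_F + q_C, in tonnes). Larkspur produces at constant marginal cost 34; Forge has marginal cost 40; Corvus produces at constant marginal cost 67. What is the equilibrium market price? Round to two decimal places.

76.25

Larkspur's profit: π_L = (164 - Q)q_L - (34q_L). Setting ∂π_L/∂q_L = 0: 130 - 2q_L - (q_F + q_C) = 0.
Forge's profit: π_F = (164 - Q)q_F - (40q_F). Setting ∂π_F/∂q_F = 0: 124 - 2q_F - (q_L + q_C) = 0.
Corvus's first-order condition: 97 - 2q_C - (q_L + q_F) = 0.
Summing all 3 equations gives 351 − 4Q = 0, hence Q = 351/4.
Back-substituting: q_L = (130 − 351/4) = 169/4, q_F = (124 − 351/4) = 145/4, q_C = (97 − 351/4) = 37/4.
Total output Q = 351/4, so price P = 164 - 351/4 = 305/4.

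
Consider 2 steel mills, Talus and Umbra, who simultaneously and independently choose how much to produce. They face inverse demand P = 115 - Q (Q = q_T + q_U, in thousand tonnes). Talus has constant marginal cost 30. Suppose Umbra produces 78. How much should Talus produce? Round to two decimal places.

With the rival's output fixed at 78, Talus's profit is π_T = (115 - 78 - q_T)q_T - (30q_T) = (37 - q_T)q_T - (30q_T).
∂π_T/∂q_T = 7 - 2q_T = 0, so q_T = 7/2.

3.50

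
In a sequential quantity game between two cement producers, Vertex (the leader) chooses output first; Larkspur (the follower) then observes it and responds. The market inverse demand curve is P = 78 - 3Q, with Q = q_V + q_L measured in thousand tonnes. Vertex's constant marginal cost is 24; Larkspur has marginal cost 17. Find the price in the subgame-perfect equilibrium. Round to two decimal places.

The follower Larkspur best-responds to any q_V: π_L = (78 - 3Q)q_L - 17q_L.
∂π_L/∂q_L = 61 - 3q_V - 6q_L = 0 gives the reaction function q_L = (61 - 3q_V)/6.
Vertex substitutes q_L(q_V) into its own profit: π_V = q_V(78 - 3q_V - (61 - 3q_V)/2) - 24q_V = (95/2 - (3/2)q_V)q_V - 24q_V.
Maximising: ∂π_V/∂q_V = 47/2 - 3q_V = 0, giving q_V = 47/6.
Then q_L = (61 - 3·(47/6))/6 = 25/4.
Total output Q = 169/12, so price P = 78 - 3·(169/12) = 143/4.

35.75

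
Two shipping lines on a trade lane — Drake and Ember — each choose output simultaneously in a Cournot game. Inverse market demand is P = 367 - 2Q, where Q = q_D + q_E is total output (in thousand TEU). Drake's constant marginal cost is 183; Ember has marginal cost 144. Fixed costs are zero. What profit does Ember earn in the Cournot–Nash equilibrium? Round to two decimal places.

3813.56

Drake's profit: π_D = (367 - 2Q)q_D - (183q_D). Setting ∂π_D/∂q_D = 0: 184 - 4q_D - 2(q_E) = 0.
Ember's profit: π_E = (367 - 2Q)q_E - (144q_E). Setting ∂π_E/∂q_E = 0: 223 - 4q_E - 2(q_D) = 0.
So q_D = (184 - 2q_E)/4 and q_E = (223 - 2q_D)/4.
Solving the pair: q_D = 145/6, q_E = 131/3.
Price P = 367 - 2·(407/6) = 694/3.
Ember's profit: (694/3 - 144)·(131/3) = 3813.5556.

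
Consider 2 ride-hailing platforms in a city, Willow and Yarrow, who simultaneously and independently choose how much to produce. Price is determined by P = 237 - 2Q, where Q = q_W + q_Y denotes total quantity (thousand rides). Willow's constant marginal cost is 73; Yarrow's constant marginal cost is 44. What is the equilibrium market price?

Willow's profit: π_W = (237 - 2Q)q_W - (73q_W). Setting ∂π_W/∂q_W = 0: 164 - 4q_W - 2(q_Y) = 0.
Yarrow's profit: π_Y = (237 - 2Q)q_Y - (44q_Y). Setting ∂π_Y/∂q_Y = 0: 193 - 4q_Y - 2(q_W) = 0.
So q_W = (164 - 2q_Y)/4 and q_Y = (193 - 2q_W)/4.
Solving the pair: q_W = 45/2, q_Y = 37.
Total output Q = 119/2, so price P = 237 - 2·(119/2) = 118.

118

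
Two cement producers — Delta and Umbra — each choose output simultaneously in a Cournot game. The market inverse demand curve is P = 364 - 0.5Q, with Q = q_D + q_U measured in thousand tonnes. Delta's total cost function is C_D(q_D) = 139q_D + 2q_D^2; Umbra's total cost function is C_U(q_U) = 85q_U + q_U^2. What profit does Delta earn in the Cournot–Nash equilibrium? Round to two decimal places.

3295.15

Delta's profit: π_D = (364 - 0.5Q)q_D - (139q_D + 2q_D²). Setting ∂π_D/∂q_D = 0: 225 - 5q_D - (1/2)(q_U) = 0.
Umbra's profit: π_U = (364 - 0.5Q)q_U - (85q_U + q_U²). Setting ∂π_U/∂q_U = 0: 279 - 3q_U - (1/2)(q_D) = 0.
Best responses: q_D = (225 - (1/2)q_U)/5, q_U = (279 - (1/2)q_D)/3.
Solving the pair: q_D = 36.3051, q_U = 86.9492.
Price P = 364 - (1/2)·123.2542 = 302.3729.
Delta's profit: 302.3729·36.3051 - 139·36.3051 - 2·36.3051² = 3295.1479.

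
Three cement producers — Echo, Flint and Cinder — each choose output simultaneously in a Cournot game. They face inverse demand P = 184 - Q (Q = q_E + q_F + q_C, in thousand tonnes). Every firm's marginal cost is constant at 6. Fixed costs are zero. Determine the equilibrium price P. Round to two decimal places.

A representative firm's profit is π_i = q_i(184 - Q) - 6q_i.
Setting ∂π_i/∂q_i = 0 with rivals' quantities fixed: 178 - 2q_i - Σ_{j≠i} q_j = 0.
With identical firms every q_j equals q_i, so Σ_{j≠i} q_j = 2q_i and 178 = 4q_i, giving q_i = 89/2.
Total output Q = 267/2, so price P = 184 - 267/2 = 101/2.

50.50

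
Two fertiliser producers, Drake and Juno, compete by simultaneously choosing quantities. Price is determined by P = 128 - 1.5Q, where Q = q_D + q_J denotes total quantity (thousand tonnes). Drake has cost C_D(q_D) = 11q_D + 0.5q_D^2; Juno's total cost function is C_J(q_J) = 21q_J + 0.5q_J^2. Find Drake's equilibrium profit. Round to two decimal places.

Drake's profit: π_D = (128 - 1.5Q)q_D - (11q_D + (1/2)q_D²). Setting ∂π_D/∂q_D = 0: 117 - 4q_D - (3/2)(q_J) = 0.
Juno's first-order condition: 107 - 4q_J - (3/2)(q_D) = 0.
So q_D = (117 - (3/2)q_J)/4 and q_J = (107 - (3/2)q_D)/4.
Substituting one into the other gives q_D = 246/11 and q_J = 202/11.
Price P = 128 - (3/2)·(448/11) = 736/11.
Drake's profit: (736/11)·(246/11) - 11·(246/11) - (1/2)(246/11)² = 1000.2645.

1000.26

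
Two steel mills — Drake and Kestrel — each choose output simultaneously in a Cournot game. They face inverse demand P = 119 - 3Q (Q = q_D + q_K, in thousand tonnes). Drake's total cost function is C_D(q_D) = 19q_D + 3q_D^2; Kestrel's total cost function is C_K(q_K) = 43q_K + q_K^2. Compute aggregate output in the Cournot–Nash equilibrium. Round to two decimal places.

13.61

Drake's profit: π_D = (119 - 3Q)q_D - (19q_D + 3q_D²). Setting ∂π_D/∂q_D = 0: 100 - 12q_D - 3(q_K) = 0.
Kestrel's profit: π_K = (119 - 3Q)q_K - (43q_K + q_K²). Setting ∂π_K/∂q_K = 0: 76 - 8q_K - 3(q_D) = 0.
Best responses: q_D = (100 - 3q_K)/12, q_K = (76 - 3q_D)/8.
Solving the pair: q_D = 572/87, q_K = 204/29.
Total output Q = 572/87 + 204/29 = 1184/87.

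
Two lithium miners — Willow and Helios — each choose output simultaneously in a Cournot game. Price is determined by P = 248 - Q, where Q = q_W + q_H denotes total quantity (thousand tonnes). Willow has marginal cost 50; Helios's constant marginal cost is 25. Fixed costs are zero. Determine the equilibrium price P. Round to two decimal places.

Willow's profit: π_W = (248 - Q)q_W - (50q_W). Setting ∂π_W/∂q_W = 0: 198 - 2q_W - (q_H) = 0.
Helios's profit: π_H = (248 - Q)q_H - (25q_H). Setting ∂π_H/∂q_H = 0: 223 - 2q_H - (q_W) = 0.
Rearranging gives the reaction functions q_W = (198 - q_H)/2 and q_H = (223 - q_W)/2.
Substituting one into the other gives q_W = 173/3 and q_H = 248/3.
Total output Q = 421/3, so price P = 248 - 421/3 = 323/3.

107.67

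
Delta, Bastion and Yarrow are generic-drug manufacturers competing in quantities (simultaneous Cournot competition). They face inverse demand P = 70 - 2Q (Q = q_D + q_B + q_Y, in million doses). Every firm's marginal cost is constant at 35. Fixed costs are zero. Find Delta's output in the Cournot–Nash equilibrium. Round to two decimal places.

4.38

A representative firm's profit is π_i = q_i(70 - 2Q) - 35q_i.
Setting ∂π_i/∂q_i = 0 with rivals' quantities fixed: 35 - 4q_i - 2·Σ_{j≠i} q_j = 0.
By symmetry each firm produces the same amount; substituting Σ_{j≠i} q_j = 2q_i yields q_i = 35/8.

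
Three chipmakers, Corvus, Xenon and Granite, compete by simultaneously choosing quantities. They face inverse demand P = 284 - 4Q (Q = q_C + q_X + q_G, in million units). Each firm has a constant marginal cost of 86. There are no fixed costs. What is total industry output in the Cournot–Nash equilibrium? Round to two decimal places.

37.13

A representative firm's profit is π_i = q_i(284 - 4Q) - 86q_i.
Setting ∂π_i/∂q_i = 0 with rivals' quantities fixed: 198 - 8q_i - 4·Σ_{j≠i} q_j = 0.
With identical firms every q_j equals q_i, so Σ_{j≠i} q_j = 2q_i and 198 = 16q_i, giving q_i = 99/8.
Total output Q = 99/8 + 99/8 + 99/8 = 297/8.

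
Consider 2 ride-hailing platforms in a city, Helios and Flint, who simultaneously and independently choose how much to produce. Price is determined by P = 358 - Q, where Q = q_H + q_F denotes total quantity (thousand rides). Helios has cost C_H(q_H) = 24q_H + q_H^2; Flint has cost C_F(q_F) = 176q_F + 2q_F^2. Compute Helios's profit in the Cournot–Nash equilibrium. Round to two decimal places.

Helios's profit: π_H = (358 - Q)q_H - (24q_H + q_H²). Setting ∂π_H/∂q_H = 0: 334 - 4q_H - (q_F) = 0.
Flint's profit: π_F = (358 - Q)q_F - (176q_F + 2q_F²). Setting ∂π_F/∂q_F = 0: 182 - 6q_F - (q_H) = 0.
So q_H = (334 - q_F)/4 and q_F = (182 - q_H)/6.
Substituting one into the other gives q_H = 1822/23 and q_F = 394/23.
Price P = 358 - 96.3478 = 261.6522.
Helios's profit: 261.6522·(1822/23) - 24·(1822/23) - (1822/23)² = 12550.7902.

12550.79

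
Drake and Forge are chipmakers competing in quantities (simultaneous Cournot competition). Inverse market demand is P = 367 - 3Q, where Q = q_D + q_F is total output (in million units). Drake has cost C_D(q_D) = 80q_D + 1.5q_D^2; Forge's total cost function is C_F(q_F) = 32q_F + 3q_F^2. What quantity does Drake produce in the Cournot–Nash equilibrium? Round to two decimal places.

24.64

Drake's profit: π_D = (367 - 3Q)q_D - (80q_D + (3/2)q_D²). Setting ∂π_D/∂q_D = 0: 287 - 9q_D - 3(q_F) = 0.
Forge's first-order condition: 335 - 12q_F - 3(q_D) = 0.
So q_D = (287 - 3q_F)/9 and q_F = (335 - 3q_D)/12.
Solving the pair: q_D = 271/11, q_F = 718/33.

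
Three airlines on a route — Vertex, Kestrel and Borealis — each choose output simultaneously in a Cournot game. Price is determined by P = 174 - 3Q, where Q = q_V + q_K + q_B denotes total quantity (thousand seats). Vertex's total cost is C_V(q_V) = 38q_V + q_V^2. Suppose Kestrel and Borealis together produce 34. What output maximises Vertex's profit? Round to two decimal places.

With rivals' combined output fixed at 34, Vertex's profit is π_V = (174 - 3·34 - 3q_V)q_V - (38q_V + q_V²) = (72 - 3q_V)q_V - (38q_V + q_V²).
∂π_V/∂q_V = 34 - 8q_V = 0, so q_V = 17/4.

4.25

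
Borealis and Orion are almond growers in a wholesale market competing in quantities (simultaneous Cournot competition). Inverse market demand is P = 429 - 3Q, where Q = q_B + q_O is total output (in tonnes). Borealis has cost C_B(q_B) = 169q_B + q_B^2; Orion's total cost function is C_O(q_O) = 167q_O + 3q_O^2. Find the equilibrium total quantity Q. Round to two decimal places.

41.95

Borealis's profit: π_B = (429 - 3Q)q_B - (169q_B + q_B²). Setting ∂π_B/∂q_B = 0: 260 - 8q_B - 3(q_O) = 0.
Orion's profit: π_O = (429 - 3Q)q_O - (167q_O + 3q_O²). Setting ∂π_O/∂q_O = 0: 262 - 12q_O - 3(q_B) = 0.
Rearranging gives the reaction functions q_B = (260 - 3q_O)/8 and q_O = (262 - 3q_B)/12.
Substituting one into the other gives q_B = 778/29 and q_O = 1316/87.
Total output Q = 778/29 + 1316/87 = 41.9540.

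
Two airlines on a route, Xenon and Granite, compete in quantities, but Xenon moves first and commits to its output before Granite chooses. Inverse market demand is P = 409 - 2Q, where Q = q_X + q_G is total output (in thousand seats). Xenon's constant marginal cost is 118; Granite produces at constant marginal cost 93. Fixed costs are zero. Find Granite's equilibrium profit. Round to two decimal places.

4186.13

The follower Granite best-responds to any q_X: π_G = (409 - 2Q)q_G - 93q_G.
∂π_G/∂q_G = 316 - 2q_X - 4q_G = 0 gives the reaction function q_G = (316 - 2q_X)/4.
Xenon substitutes q_G(q_X) into its own profit: π_X = q_X(409 - 2q_X - (316 - 2q_X)/2) - 118q_X = (251 - q_X)q_X - 118q_X.
The leader's first-order condition 133 - 2q_X = 0 yields q_X = 133/2.
Then q_G = (316 - 2·(133/2))/4 = 183/4.
Price P = 409 - 2·(449/4) = 369/2.
Granite's profit: (369/2 - 93)·(183/4) = 4186.1250.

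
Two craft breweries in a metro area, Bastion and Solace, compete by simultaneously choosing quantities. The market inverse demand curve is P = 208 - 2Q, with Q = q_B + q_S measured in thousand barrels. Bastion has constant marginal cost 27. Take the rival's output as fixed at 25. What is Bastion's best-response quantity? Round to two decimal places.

With the rival's output fixed at 25, Bastion's profit is π_B = (208 - 2·25 - 2q_B)q_B - (27q_B) = (158 - 2q_B)q_B - (27q_B).
∂π_B/∂q_B = 131 - 4q_B = 0, so q_B = 131/4.

32.75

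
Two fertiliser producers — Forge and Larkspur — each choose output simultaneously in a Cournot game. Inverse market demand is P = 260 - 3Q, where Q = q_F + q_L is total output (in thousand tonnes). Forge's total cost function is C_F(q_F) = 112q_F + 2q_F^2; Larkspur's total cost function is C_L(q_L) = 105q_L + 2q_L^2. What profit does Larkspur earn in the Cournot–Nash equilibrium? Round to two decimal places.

Forge's profit: π_F = (260 - 3Q)q_F - (112q_F + 2q_F²). Setting ∂π_F/∂q_F = 0: 148 - 10q_F - 3(q_L) = 0.
Larkspur's profit: π_L = (260 - 3Q)q_L - (105q_L + 2q_L²). Setting ∂π_L/∂q_L = 0: 155 - 10q_L - 3(q_F) = 0.
Best responses: q_F = (148 - 3q_L)/10, q_L = (155 - 3q_F)/10.
Solving the pair: q_F = 145/13, q_L = 158/13.
Price P = 260 - 3·(303/13) = 190.0769.
Larkspur's profit: 190.0769·(158/13) - 105·(158/13) - 2(158/13)² = 738.5799.

738.58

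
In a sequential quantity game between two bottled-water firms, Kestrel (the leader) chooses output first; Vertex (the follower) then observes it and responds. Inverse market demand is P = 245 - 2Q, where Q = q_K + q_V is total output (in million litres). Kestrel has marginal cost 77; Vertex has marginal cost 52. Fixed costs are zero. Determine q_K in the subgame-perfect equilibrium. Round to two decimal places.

35.75

The follower Vertex best-responds to any q_K: π_V = (245 - 2Q)q_V - 52q_V.
Follower FOC: 193 - 2q_K - 4q_V = 0, so q_V(q_K) = (193 - 2q_K)/4.
Kestrel substitutes q_V(q_K) into its own profit: π_K = q_K(245 - 2q_K - (193 - 2q_K)/2) - 77q_K = (297/2 - q_K)q_K - 77q_K.
Maximising: ∂π_K/∂q_K = 143/2 - 2q_K = 0, giving q_K = 143/4.
Then q_V = (193 - 2·(143/4))/4 = 243/8.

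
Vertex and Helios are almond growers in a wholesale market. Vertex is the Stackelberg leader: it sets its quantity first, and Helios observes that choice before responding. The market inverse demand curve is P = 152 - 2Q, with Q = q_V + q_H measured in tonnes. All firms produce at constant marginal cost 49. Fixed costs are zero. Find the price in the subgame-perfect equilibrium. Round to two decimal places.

The follower Helios best-responds to any q_V: π_H = (152 - 2Q)q_H - 49q_H.
Follower FOC: 103 - 2q_V - 4q_H = 0, so q_H(q_V) = (103 - 2q_V)/4.
Vertex substitutes q_H(q_V) into its own profit: π_V = q_V(152 - 2q_V - (103 - 2q_V)/2) - 49q_V = (201/2 - q_V)q_V - 49q_V.
Leader FOC: 103/2 - 2q_V = 0, so q_V = 103/4.
Then q_H = (103 - 2·(103/4))/4 = 103/8.
Total output Q = 309/8, so price P = 152 - 2·(309/8) = 299/4.

74.75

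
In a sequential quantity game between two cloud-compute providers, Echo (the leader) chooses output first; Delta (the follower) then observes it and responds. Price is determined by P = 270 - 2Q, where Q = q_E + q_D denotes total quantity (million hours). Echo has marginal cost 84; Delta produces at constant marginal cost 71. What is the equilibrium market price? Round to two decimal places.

127.25

The follower Delta best-responds to any q_E: π_D = (270 - 2Q)q_D - 71q_D.
Setting the follower's marginal profit to zero, 199 - 2q_E - 4q_D = 0, i.e. q_D = (199 - 2q_E)/4.
Echo substitutes q_D(q_E) into its own profit: π_E = q_E(270 - 2q_E - (199 - 2q_E)/2) - 84q_E = (341/2 - q_E)q_E - 84q_E.
Maximising: ∂π_E/∂q_E = 173/2 - 2q_E = 0, giving q_E = 173/4.
Then q_D = (199 - 2·(173/4))/4 = 225/8.
Total output Q = 571/8, so price P = 270 - 2·(571/8) = 509/4.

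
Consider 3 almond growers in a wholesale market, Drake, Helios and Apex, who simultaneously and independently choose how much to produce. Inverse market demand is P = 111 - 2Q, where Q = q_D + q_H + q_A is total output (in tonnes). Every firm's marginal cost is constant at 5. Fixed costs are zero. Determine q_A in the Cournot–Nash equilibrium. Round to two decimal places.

A representative firm's profit is π_i = q_i(111 - 2Q) - 5q_i.
First-order condition (treating rivals' output as given): 106 - 4q_i - 2·Σ_{j≠i} q_j = 0.
By symmetry each firm produces the same amount; substituting Σ_{j≠i} q_j = 2q_i yields q_i = 106/8 = 53/4.

13.25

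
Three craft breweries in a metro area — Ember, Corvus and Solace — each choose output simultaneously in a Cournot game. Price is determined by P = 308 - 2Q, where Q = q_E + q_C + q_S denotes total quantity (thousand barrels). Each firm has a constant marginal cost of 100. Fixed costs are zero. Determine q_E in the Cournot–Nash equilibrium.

26

Each firm earns π_i = (308 - 2Q)q_i - 100q_i.
Setting ∂π_i/∂q_i = 0 with rivals' quantities fixed: 208 - 4q_i - 2·Σ_{j≠i} q_j = 0.
By symmetry each firm produces the same amount; substituting Σ_{j≠i} q_j = 2q_i yields q_i = 208/8 = 26.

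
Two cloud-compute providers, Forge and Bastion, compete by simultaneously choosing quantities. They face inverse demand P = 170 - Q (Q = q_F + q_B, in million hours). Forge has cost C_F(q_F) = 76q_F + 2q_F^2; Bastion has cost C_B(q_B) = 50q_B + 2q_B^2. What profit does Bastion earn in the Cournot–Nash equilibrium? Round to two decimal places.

Forge's profit: π_F = (170 - Q)q_F - (76q_F + 2q_F²). Setting ∂π_F/∂q_F = 0: 94 - 6q_F - (q_B) = 0.
Bastion's first-order condition: 120 - 6q_B - (q_F) = 0.
Rearranging gives the reaction functions q_F = (94 - q_B)/6 and q_B = (120 - q_F)/6.
Solving the pair: q_F = 444/35, q_B = 626/35.
Price P = 170 - 214/7 = 976/7.
Bastion's profit: (976/7)·(626/35) - 50·(626/35) - 2(626/35)² = 959.6963.

959.70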